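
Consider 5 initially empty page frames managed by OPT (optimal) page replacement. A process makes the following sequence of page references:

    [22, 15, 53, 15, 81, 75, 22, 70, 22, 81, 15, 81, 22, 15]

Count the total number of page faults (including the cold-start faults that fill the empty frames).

6

22 -> miss, frames (22)
15 -> miss, frames (22 15)
53 -> miss, frames (22 15 53)
15 -> hit
81 -> miss, frames (22 15 53 81)
75 -> miss, frames (22 15 53 81 75)
22 -> hit
70 -> miss, evict 75, frames (22 15 53 81 70)
22 -> hit
81 -> hit
15 -> hit
81 -> hit
22 -> hit
15 -> hit
Page faults: 6.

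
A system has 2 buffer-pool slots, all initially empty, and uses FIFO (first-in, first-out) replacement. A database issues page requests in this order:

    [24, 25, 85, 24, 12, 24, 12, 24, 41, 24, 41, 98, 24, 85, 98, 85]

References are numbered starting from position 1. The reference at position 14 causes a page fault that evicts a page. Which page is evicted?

pos 1: 24 -> fault, frames [24]
pos 2: 25 -> fault, frames [24, 25]
pos 3: 85 -> fault, evict 24, frames [25, 85]
pos 4: 24 -> fault, evict 25, frames [85, 24]
pos 5: 12 -> fault, evict 85, frames [24, 12]
pos 6: 24 -> hit
pos 7: 12 -> hit
pos 8: 24 -> hit
pos 9: 41 -> fault, evict 24, frames [12, 41]
pos 10: 24 -> fault, evict 12, frames [41, 24]
pos 11: 41 -> hit
pos 12: 98 -> fault, evict 41, frames [24, 98]
pos 13: 24 -> hit
pos 14: 85 -> fault, evict 24, frames [98, 85]
At position 14, page 24 is evicted.

24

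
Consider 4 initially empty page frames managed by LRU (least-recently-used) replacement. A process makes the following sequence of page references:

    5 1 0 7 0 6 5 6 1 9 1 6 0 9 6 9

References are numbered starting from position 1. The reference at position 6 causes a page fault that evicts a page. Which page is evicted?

pos 1: 5 -> miss, frames {5}
pos 2: 1 -> miss, frames {5,1}
pos 3: 0 -> miss, frames {5,1,0}
pos 4: 7 -> miss, frames {5,1,0,7}
pos 5: 0 -> hit
pos 6: 6 -> miss, evict 5, frames {1,7,0,6}
At position 6, page 5 is evicted.

5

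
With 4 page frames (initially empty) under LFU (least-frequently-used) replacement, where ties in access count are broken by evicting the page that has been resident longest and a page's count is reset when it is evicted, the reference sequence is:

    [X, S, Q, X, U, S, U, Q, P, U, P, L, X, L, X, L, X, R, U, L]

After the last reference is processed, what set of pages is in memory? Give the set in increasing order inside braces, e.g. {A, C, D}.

{L, P, Q, U}

X -> miss, frames [X]
S -> miss, frames [X, S]
Q -> miss, frames [X, S, Q]
X -> hit
U -> miss, frames [X, S, Q, U]
S -> hit
U -> hit
Q -> hit
P -> miss, evict X, frames [S, Q, U, P]
U -> hit
P -> hit
L -> miss, evict S, frames [Q, U, P, L]
X -> miss, evict L, frames [Q, U, P, X]
L -> miss, evict X, frames [Q, U, P, L]
X -> miss, evict L, frames [Q, U, P, X]
L -> miss, evict X, frames [Q, U, P, L]
X -> miss, evict L, frames [Q, U, P, X]
R -> miss, evict X, frames [Q, U, P, R]
U -> hit
L -> miss, evict R, frames [Q, U, P, L]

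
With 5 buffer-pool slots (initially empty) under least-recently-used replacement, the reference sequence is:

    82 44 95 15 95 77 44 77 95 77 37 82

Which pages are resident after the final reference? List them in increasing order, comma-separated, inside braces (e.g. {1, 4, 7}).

82 → miss, frames {82}
44 → miss, frames {82,44}
95 → miss, frames {82,44,95}
15 → miss, frames {82,44,95,15}
95 → hit
77 → miss, frames {82,44,15,95,77}
44 → hit
77 → hit
95 → hit
77 → hit
37 → miss, evict 82, frames {15,44,95,77,37}
82 → miss, evict 15, frames {44,95,77,37,82}

{37, 44, 77, 82, 95}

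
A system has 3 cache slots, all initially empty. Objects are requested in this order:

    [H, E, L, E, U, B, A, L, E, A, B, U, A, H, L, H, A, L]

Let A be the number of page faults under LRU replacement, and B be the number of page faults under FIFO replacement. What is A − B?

-1

Under LRU: F F F . F F F F F . F F . F F . . . → 12 faults.
Under FIFO: F F F . F F F F F . F F F F F . . . → 13 faults.
A − B = 12 − 13 = -1.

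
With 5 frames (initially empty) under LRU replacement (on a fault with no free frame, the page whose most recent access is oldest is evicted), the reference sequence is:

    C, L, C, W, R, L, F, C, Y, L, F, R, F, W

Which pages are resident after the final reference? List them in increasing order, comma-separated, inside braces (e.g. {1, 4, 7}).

C: miss, frames [C]
L: miss, frames [C, L]
C: hit
W: miss, frames [L, C, W]
R: miss, frames [L, C, W, R]
L: hit
F: miss, frames [C, W, R, L, F]
C: hit
Y: miss, evict W, frames [R, L, F, C, Y]
L: hit
F: hit
R: hit
F: hit
W: miss, evict C, frames [Y, L, R, F, W]

{F, L, R, W, Y}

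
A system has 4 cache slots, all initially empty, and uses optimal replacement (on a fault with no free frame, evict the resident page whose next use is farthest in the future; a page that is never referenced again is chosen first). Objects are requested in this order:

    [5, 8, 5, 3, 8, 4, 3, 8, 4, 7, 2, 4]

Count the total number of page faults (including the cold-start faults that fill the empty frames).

5 -> fault, frames (5)
8 -> fault, frames (5 8)
5 -> hit
3 -> fault, frames (5 8 3)
8 -> hit
4 -> fault, frames (5 8 3 4)
3 -> hit
8 -> hit
4 -> hit
7 -> fault, evict 3, frames (5 8 4 7)
2 -> fault, evict 7, frames (5 8 4 2)
4 -> hit
Page faults: 6.

6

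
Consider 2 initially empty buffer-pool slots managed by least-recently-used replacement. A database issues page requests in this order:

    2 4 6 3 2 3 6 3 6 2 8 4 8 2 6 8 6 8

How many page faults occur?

12

2: miss, frames {2}
4: miss, frames {2,4}
6: miss, evict 2, frames {4,6}
3: miss, evict 4, frames {6,3}
2: miss, evict 6, frames {3,2}
3: hit
6: miss, evict 2, frames {3,6}
3: hit
6: hit
2: miss, evict 3, frames {6,2}
8: miss, evict 6, frames {2,8}
4: miss, evict 2, frames {8,4}
8: hit
2: miss, evict 4, frames {8,2}
6: miss, evict 8, frames {2,6}
8: miss, evict 2, frames {6,8}
6: hit
8: hit
Page faults: 12.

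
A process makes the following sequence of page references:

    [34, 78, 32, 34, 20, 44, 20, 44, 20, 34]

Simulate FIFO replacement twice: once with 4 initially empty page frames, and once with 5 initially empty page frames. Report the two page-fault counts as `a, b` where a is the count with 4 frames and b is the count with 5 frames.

6, 5

4 frames: F F F . F F . . . F → 6 faults.
5 frames: F F F . F F . . . . → 5 faults.
5 < 6: adding a frame reduced faults, as is typical.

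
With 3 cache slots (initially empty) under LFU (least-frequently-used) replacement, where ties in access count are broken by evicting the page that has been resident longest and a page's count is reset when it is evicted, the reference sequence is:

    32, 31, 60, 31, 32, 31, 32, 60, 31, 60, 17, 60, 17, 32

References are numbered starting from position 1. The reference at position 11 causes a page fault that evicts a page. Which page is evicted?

pos 1: 32 -> fault, frames [32]
pos 2: 31 -> fault, frames [32, 31]
pos 3: 60 -> fault, frames [32, 31, 60]
pos 4: 31 -> hit
pos 5: 32 -> hit
pos 6: 31 -> hit
pos 7: 32 -> hit
pos 8: 60 -> hit
pos 9: 31 -> hit
pos 10: 60 -> hit
pos 11: 17 -> fault, evict 32, frames [31, 60, 17]
At position 11, page 32 is evicted.

32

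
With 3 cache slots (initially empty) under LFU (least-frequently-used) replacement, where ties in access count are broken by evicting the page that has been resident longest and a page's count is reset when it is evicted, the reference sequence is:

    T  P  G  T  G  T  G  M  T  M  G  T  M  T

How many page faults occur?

T: miss, frames {T}
P: miss, frames {T,P}
G: miss, frames {T,P,G}
T: hit
G: hit
T: hit
G: hit
M: miss, evict P, frames {T,G,M}
T: hit
M: hit
G: hit
T: hit
M: hit
T: hit
Page faults: 4.

4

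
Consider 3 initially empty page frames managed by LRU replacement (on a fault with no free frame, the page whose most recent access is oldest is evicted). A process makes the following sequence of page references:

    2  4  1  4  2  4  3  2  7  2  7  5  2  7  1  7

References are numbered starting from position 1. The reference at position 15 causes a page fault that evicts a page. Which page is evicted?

pos 1: 2: miss, frames [2]
pos 2: 4: miss, frames [2, 4]
pos 3: 1: miss, frames [2, 4, 1]
pos 4: 4: hit
pos 5: 2: hit
pos 6: 4: hit
pos 7: 3: miss, evict 1, frames [2, 4, 3]
pos 8: 2: hit
pos 9: 7: miss, evict 4, frames [3, 2, 7]
pos 10: 2: hit
pos 11: 7: hit
pos 12: 5: miss, evict 3, frames [2, 7, 5]
pos 13: 2: hit
pos 14: 7: hit
pos 15: 1: miss, evict 5, frames [2, 7, 1]
At position 15, page 5 is evicted.

5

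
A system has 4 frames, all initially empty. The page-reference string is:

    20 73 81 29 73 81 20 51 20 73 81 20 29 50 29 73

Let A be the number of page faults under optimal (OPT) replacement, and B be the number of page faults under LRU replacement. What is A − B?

-1

Under OPT: F F F F . . . F . . . . F F . . → 7 faults.
Under LRU: F F F F . . . F . . . . F F . F → 8 faults.
A − B = 7 − 8 = -1.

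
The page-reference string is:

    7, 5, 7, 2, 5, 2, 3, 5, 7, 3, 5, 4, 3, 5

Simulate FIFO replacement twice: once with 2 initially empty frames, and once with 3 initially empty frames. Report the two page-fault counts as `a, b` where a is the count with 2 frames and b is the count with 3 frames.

2 frames: F F . F . . F F F F F F F F → 11 faults.
3 frames: F F . F . . F . F . F F F . → 8 faults.
8 < 11: adding a frame reduced faults, as is typical.

11, 8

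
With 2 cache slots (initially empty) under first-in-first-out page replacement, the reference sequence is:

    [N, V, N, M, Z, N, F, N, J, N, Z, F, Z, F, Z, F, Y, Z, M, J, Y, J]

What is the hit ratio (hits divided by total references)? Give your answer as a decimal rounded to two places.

0.32

N: miss, frames {N}
V: miss, frames {N,V}
N: hit
M: miss, evict N, frames {V,M}
Z: miss, evict V, frames {M,Z}
N: miss, evict M, frames {Z,N}
F: miss, evict Z, frames {N,F}
N: hit
J: miss, evict N, frames {F,J}
N: miss, evict F, frames {J,N}
Z: miss, evict J, frames {N,Z}
F: miss, evict N, frames {Z,F}
Z: hit
F: hit
Z: hit
F: hit
Y: miss, evict Z, frames {F,Y}
Z: miss, evict F, frames {Y,Z}
M: miss, evict Y, frames {Z,M}
J: miss, evict Z, frames {M,J}
Y: miss, evict M, frames {J,Y}
J: hit
Hits: 7 of 22 references → 7/22 = 0.3182.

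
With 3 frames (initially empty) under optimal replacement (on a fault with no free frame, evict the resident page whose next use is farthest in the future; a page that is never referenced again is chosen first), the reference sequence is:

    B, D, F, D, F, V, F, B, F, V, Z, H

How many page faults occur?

B -> miss, frames (B)
D -> miss, frames (B D)
F -> miss, frames (B D F)
D -> hit
F -> hit
V -> miss, evict D, frames (B F V)
F -> hit
B -> hit
F -> hit
V -> hit
Z -> miss, evict V, frames (B F Z)
H -> miss, evict Z, frames (B F H)
Page faults: 6.

6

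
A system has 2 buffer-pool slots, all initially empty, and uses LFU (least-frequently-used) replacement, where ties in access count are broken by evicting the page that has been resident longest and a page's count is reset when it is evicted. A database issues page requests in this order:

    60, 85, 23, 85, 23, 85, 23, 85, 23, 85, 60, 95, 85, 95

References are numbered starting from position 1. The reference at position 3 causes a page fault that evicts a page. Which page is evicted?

60

pos 1: 60: miss, frames [60]
pos 2: 85: miss, frames [60, 85]
pos 3: 23: miss, evict 60, frames [85, 23]
At position 3, page 60 is evicted.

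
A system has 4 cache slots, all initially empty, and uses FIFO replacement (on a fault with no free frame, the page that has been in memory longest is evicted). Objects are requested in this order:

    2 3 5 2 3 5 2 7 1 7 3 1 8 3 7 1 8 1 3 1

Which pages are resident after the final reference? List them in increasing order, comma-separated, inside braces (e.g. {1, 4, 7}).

2 -> fault, frames (2)
3 -> fault, frames (2 3)
5 -> fault, frames (2 3 5)
2 -> hit
3 -> hit
5 -> hit
2 -> hit
7 -> fault, frames (2 3 5 7)
1 -> fault, evict 2, frames (3 5 7 1)
7 -> hit
3 -> hit
1 -> hit
8 -> fault, evict 3, frames (5 7 1 8)
3 -> fault, evict 5, frames (7 1 8 3)
7 -> hit
1 -> hit
8 -> hit
1 -> hit
3 -> hit
1 -> hit

{1, 3, 7, 8}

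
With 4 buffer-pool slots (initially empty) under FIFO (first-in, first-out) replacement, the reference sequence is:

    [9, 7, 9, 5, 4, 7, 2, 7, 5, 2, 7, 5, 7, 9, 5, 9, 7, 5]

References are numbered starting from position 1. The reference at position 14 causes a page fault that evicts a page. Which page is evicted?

7

pos 1: 9 -> miss, frames [9]
pos 2: 7 -> miss, frames [9, 7]
pos 3: 9 -> hit
pos 4: 5 -> miss, frames [9, 7, 5]
pos 5: 4 -> miss, frames [9, 7, 5, 4]
pos 6: 7 -> hit
pos 7: 2 -> miss, evict 9, frames [7, 5, 4, 2]
pos 8: 7 -> hit
pos 9: 5 -> hit
pos 10: 2 -> hit
pos 11: 7 -> hit
pos 12: 5 -> hit
pos 13: 7 -> hit
pos 14: 9 -> miss, evict 7, frames [5, 4, 2, 9]
At position 14, page 7 is evicted.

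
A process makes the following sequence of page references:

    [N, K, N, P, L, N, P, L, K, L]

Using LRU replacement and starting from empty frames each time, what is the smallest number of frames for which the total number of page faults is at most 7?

3

f=1: 10 faults
f=2: 8 faults
f=3: 5 faults
f=4: 4 faults
Smallest f with faults ≤ 7 is 3.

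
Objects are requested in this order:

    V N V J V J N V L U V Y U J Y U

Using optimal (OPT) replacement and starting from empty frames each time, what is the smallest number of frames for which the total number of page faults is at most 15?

2

f=1: 16 faults
f=2: 9 faults
f=3: 6 faults
f=4: 6 faults
f=5: 6 faults
f=6: 6 faults
Smallest f with faults ≤ 15 is 2.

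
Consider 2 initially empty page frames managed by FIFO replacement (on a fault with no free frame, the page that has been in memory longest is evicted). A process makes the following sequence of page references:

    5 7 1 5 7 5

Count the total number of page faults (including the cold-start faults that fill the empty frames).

5

5: miss, frames [5]
7: miss, frames [5, 7]
1: miss, evict 5, frames [7, 1]
5: miss, evict 7, frames [1, 5]
7: miss, evict 1, frames [5, 7]
5: hit
Page faults: 5.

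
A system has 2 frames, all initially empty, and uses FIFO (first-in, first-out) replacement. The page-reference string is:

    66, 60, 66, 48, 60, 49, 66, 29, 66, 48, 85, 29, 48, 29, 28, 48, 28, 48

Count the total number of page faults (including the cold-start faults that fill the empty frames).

11

66 → fault, frames [66]
60 → fault, frames [66, 60]
66 → hit
48 → fault, evict 66, frames [60, 48]
60 → hit
49 → fault, evict 60, frames [48, 49]
66 → fault, evict 48, frames [49, 66]
29 → fault, evict 49, frames [66, 29]
66 → hit
48 → fault, evict 66, frames [29, 48]
85 → fault, evict 29, frames [48, 85]
29 → fault, evict 48, frames [85, 29]
48 → fault, evict 85, frames [29, 48]
29 → hit
28 → fault, evict 29, frames [48, 28]
48 → hit
28 → hit
48 → hit
Page faults: 11.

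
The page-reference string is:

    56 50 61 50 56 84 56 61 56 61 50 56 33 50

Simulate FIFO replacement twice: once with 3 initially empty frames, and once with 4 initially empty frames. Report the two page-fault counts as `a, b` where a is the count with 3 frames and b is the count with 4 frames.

3 frames: F F F . . F F . . . F . F . → 7 faults.
4 frames: F F F . . F . . . . . . F . → 5 faults.
5 < 7: adding a frame reduced faults, as is typical.

7, 5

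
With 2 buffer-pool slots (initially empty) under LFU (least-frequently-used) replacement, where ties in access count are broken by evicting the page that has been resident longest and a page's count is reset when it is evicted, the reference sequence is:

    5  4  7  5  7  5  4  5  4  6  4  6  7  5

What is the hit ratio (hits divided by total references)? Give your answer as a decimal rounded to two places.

5 -> miss, frames [5]
4 -> miss, frames [5, 4]
7 -> miss, evict 5, frames [4, 7]
5 -> miss, evict 4, frames [7, 5]
7 -> hit
5 -> hit
4 -> miss, evict 7, frames [5, 4]
5 -> hit
4 -> hit
6 -> miss, evict 4, frames [5, 6]
4 -> miss, evict 6, frames [5, 4]
6 -> miss, evict 4, frames [5, 6]
7 -> miss, evict 6, frames [5, 7]
5 -> hit
Hits: 5 of 14 references → 5/14 = 0.3571.

0.36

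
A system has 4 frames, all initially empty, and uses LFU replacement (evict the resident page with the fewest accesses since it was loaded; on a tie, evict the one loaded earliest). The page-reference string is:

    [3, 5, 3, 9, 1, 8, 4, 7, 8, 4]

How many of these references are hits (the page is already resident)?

3

3 -> miss, frames (3)
5 -> miss, frames (3 5)
3 -> hit
9 -> miss, frames (3 5 9)
1 -> miss, frames (3 5 9 1)
8 -> miss, evict 5, frames (3 9 1 8)
4 -> miss, evict 9, frames (3 1 8 4)
7 -> miss, evict 1, frames (3 8 4 7)
8 -> hit
4 -> hit
Hits: 3.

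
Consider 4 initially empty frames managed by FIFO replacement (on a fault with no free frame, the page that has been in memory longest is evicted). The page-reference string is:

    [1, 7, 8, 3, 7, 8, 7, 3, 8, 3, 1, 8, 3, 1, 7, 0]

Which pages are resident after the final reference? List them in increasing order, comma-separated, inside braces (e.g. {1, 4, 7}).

{0, 3, 7, 8}

1 → miss, frames [1]
7 → miss, frames [1, 7]
8 → miss, frames [1, 7, 8]
3 → miss, frames [1, 7, 8, 3]
7 → hit
8 → hit
7 → hit
3 → hit
8 → hit
3 → hit
1 → hit
8 → hit
3 → hit
1 → hit
7 → hit
0 → miss, evict 1, frames [7, 8, 3, 0]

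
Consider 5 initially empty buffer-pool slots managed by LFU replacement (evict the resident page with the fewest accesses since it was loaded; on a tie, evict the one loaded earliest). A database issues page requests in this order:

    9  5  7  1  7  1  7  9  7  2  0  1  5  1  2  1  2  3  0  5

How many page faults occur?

9 → fault, frames (9)
5 → fault, frames (9 5)
7 → fault, frames (9 5 7)
1 → fault, frames (9 5 7 1)
7 → hit
1 → hit
7 → hit
9 → hit
7 → hit
2 → fault, frames (9 5 7 1 2)
0 → fault, evict 5, frames (9 7 1 2 0)
1 → hit
5 → fault, evict 2, frames (9 7 1 0 5)
1 → hit
2 → fault, evict 0, frames (9 7 1 5 2)
1 → hit
2 → hit
3 → fault, evict 5, frames (9 7 1 2 3)
0 → fault, evict 3, frames (9 7 1 2 0)
5 → fault, evict 0, frames (9 7 1 2 5)
Page faults: 11.

11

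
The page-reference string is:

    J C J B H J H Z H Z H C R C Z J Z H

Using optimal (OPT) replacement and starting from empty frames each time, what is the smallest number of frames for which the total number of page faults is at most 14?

2

f=1: 18 faults
f=2: 10 faults
f=3: 8 faults
f=4: 7 faults
f=5: 6 faults
f=6: 6 faults
Smallest f with faults ≤ 14 is 2.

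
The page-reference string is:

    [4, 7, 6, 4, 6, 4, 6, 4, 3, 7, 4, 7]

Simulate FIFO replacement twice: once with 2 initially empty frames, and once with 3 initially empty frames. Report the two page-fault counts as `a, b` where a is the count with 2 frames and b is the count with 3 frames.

7, 6

2 frames: F F F F . . . . F F F . → 7 faults.
3 frames: F F F . . . . . F . F F → 6 faults.
6 < 7: adding a frame reduced faults, as is typical.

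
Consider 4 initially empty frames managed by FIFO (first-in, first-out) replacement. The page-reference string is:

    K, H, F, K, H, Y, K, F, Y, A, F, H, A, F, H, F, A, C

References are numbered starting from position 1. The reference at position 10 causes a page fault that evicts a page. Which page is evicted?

pos 1: K -> fault, frames (K)
pos 2: H -> fault, frames (K H)
pos 3: F -> fault, frames (K H F)
pos 4: K -> hit
pos 5: H -> hit
pos 6: Y -> fault, frames (K H F Y)
pos 7: K -> hit
pos 8: F -> hit
pos 9: Y -> hit
pos 10: A -> fault, evict K, frames (H F Y A)
At position 10, page K is evicted.

K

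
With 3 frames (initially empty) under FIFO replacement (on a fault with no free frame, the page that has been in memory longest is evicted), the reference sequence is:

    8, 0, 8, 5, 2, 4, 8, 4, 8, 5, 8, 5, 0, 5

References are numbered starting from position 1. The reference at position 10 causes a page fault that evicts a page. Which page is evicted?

pos 1: 8: fault, frames {8}
pos 2: 0: fault, frames {8,0}
pos 3: 8: hit
pos 4: 5: fault, frames {8,0,5}
pos 5: 2: fault, evict 8, frames {0,5,2}
pos 6: 4: fault, evict 0, frames {5,2,4}
pos 7: 8: fault, evict 5, frames {2,4,8}
pos 8: 4: hit
pos 9: 8: hit
pos 10: 5: fault, evict 2, frames {4,8,5}
At position 10, page 2 is evicted.

2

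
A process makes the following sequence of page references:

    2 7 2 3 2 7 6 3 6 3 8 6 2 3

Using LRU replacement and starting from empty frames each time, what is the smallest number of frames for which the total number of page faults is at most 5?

5

f=1: 14 faults
f=2: 10 faults
f=3: 8 faults
f=4: 6 faults
f=5: 5 faults
Smallest f with faults ≤ 5 is 5.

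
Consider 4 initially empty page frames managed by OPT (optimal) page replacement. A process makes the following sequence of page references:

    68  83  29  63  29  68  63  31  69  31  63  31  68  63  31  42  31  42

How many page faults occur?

68 → miss, frames [68]
83 → miss, frames [68, 83]
29 → miss, frames [68, 83, 29]
63 → miss, frames [68, 83, 29, 63]
29 → hit
68 → hit
63 → hit
31 → miss, evict 29, frames [68, 83, 63, 31]
69 → miss, evict 83, frames [68, 63, 31, 69]
31 → hit
63 → hit
31 → hit
68 → hit
63 → hit
31 → hit
42 → miss, evict 69, frames [68, 63, 31, 42]
31 → hit
42 → hit
Page faults: 7.

7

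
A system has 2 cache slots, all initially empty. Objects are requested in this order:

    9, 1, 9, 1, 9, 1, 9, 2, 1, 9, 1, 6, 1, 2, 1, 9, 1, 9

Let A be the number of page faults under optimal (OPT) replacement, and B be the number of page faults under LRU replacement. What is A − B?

-1

Under OPT: F F . . . . . F . F . F . F . F . . → 7 faults.
Under LRU: F F . . . . . F F F . F . F . F . . → 8 faults.
A − B = 7 − 8 = -1.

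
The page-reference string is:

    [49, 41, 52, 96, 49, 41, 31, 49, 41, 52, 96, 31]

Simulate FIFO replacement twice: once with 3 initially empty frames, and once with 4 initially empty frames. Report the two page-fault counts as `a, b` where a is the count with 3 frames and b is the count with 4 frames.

9, 10

3 frames: F F F F F F F . . F F . → 9 faults.
4 frames: F F F F . . F F F F F F → 10 faults.
10 > 9: adding a frame increased faults — Belady's anomaly.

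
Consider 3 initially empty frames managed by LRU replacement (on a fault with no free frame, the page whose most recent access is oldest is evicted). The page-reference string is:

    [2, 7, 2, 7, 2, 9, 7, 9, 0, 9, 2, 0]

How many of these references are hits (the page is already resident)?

7

2 -> miss, frames [2]
7 -> miss, frames [2, 7]
2 -> hit
7 -> hit
2 -> hit
9 -> miss, frames [7, 2, 9]
7 -> hit
9 -> hit
0 -> miss, evict 2, frames [7, 9, 0]
9 -> hit
2 -> miss, evict 7, frames [0, 9, 2]
0 -> hit
Hits: 7.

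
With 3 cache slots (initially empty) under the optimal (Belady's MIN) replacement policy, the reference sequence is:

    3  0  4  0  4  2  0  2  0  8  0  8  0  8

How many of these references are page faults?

3: miss, frames (3)
0: miss, frames (3 0)
4: miss, frames (3 0 4)
0: hit
4: hit
2: miss, evict 4, frames (3 0 2)
0: hit
2: hit
0: hit
8: miss, evict 2, frames (3 0 8)
0: hit
8: hit
0: hit
8: hit
Page faults: 5.

5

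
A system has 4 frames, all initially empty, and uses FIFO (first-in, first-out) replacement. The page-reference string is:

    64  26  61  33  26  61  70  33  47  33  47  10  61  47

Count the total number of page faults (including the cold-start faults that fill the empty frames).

8

64 -> miss, frames [64]
26 -> miss, frames [64, 26]
61 -> miss, frames [64, 26, 61]
33 -> miss, frames [64, 26, 61, 33]
26 -> hit
61 -> hit
70 -> miss, evict 64, frames [26, 61, 33, 70]
33 -> hit
47 -> miss, evict 26, frames [61, 33, 70, 47]
33 -> hit
47 -> hit
10 -> miss, evict 61, frames [33, 70, 47, 10]
61 -> miss, evict 33, frames [70, 47, 10, 61]
47 -> hit
Page faults: 8.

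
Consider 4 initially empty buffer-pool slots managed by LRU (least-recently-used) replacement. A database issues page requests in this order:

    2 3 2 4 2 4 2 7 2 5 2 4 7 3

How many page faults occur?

6

2 -> fault, frames (2)
3 -> fault, frames (2 3)
2 -> hit
4 -> fault, frames (3 2 4)
2 -> hit
4 -> hit
2 -> hit
7 -> fault, frames (3 4 2 7)
2 -> hit
5 -> fault, evict 3, frames (4 7 2 5)
2 -> hit
4 -> hit
7 -> hit
3 -> fault, evict 5, frames (2 4 7 3)
Page faults: 6.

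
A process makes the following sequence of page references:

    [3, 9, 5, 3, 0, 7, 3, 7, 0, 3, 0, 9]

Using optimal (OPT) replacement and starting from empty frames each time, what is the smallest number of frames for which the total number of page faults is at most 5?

4

f=1: 12 faults
f=2: 7 faults
f=3: 6 faults
f=4: 5 faults
f=5: 5 faults
Smallest f with faults ≤ 5 is 4.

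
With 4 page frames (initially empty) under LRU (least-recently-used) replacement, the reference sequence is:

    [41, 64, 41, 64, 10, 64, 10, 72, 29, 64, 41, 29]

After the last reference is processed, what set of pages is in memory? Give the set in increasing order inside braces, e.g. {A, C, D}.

41 → miss, frames [41]
64 → miss, frames [41, 64]
41 → hit
64 → hit
10 → miss, frames [41, 64, 10]
64 → hit
10 → hit
72 → miss, frames [41, 64, 10, 72]
29 → miss, evict 41, frames [64, 10, 72, 29]
64 → hit
41 → miss, evict 10, frames [72, 29, 64, 41]
29 → hit

{29, 41, 64, 72}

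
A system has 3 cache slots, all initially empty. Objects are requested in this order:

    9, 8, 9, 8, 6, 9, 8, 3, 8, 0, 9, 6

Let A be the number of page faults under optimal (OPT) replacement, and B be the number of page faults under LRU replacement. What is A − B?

Under OPT: F F . . F . . F . F . F → 6 faults.
Under LRU: F F . . F . . F . F F F → 7 faults.
A − B = 6 − 7 = -1.

-1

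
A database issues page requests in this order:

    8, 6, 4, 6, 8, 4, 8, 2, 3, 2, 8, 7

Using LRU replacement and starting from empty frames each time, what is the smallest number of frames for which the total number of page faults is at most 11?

2

f=1: 12 faults
f=2: 9 faults
f=3: 6 faults
f=4: 6 faults
f=5: 6 faults
f=6: 6 faults
Smallest f with faults ≤ 11 is 2.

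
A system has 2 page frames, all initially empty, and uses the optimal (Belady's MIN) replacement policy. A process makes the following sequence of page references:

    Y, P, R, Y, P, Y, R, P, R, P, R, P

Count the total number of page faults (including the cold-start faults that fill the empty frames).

5

Y -> miss, frames [Y]
P -> miss, frames [Y, P]
R -> miss, evict P, frames [Y, R]
Y -> hit
P -> miss, evict R, frames [Y, P]
Y -> hit
R -> miss, evict Y, frames [P, R]
P -> hit
R -> hit
P -> hit
R -> hit
P -> hit
Page faults: 5.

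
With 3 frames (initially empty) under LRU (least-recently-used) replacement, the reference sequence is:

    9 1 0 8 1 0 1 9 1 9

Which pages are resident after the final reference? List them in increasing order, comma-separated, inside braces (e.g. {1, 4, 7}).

9 → fault, frames (9)
1 → fault, frames (9 1)
0 → fault, frames (9 1 0)
8 → fault, evict 9, frames (1 0 8)
1 → hit
0 → hit
1 → hit
9 → fault, evict 8, frames (0 1 9)
1 → hit
9 → hit

{0, 1, 9}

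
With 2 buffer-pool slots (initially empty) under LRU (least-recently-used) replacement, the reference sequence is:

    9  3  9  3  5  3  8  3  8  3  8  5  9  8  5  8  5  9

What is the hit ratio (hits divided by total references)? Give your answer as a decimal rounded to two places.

9 → fault, frames {9}
3 → fault, frames {9,3}
9 → hit
3 → hit
5 → fault, evict 9, frames {3,5}
3 → hit
8 → fault, evict 5, frames {3,8}
3 → hit
8 → hit
3 → hit
8 → hit
5 → fault, evict 3, frames {8,5}
9 → fault, evict 8, frames {5,9}
8 → fault, evict 5, frames {9,8}
5 → fault, evict 9, frames {8,5}
8 → hit
5 → hit
9 → fault, evict 8, frames {5,9}
Hits: 9 of 18 references → 9/18 = 0.5000.

0.50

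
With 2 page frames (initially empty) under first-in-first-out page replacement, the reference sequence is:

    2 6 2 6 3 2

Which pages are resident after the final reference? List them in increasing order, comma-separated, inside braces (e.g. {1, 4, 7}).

{2, 3}

2: fault, frames (2)
6: fault, frames (2 6)
2: hit
6: hit
3: fault, evict 2, frames (6 3)
2: fault, evict 6, frames (3 2)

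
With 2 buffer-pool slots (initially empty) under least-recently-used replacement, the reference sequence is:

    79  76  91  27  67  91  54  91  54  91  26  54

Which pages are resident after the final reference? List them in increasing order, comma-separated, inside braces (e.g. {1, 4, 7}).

79 -> fault, frames (79)
76 -> fault, frames (79 76)
91 -> fault, evict 79, frames (76 91)
27 -> fault, evict 76, frames (91 27)
67 -> fault, evict 91, frames (27 67)
91 -> fault, evict 27, frames (67 91)
54 -> fault, evict 67, frames (91 54)
91 -> hit
54 -> hit
91 -> hit
26 -> fault, evict 54, frames (91 26)
54 -> fault, evict 91, frames (26 54)

{26, 54}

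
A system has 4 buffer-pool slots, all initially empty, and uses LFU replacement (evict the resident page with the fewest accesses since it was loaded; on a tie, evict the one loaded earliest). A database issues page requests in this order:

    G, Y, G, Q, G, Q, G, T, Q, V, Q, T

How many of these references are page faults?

G -> miss, frames {G}
Y -> miss, frames {G,Y}
G -> hit
Q -> miss, frames {G,Y,Q}
G -> hit
Q -> hit
G -> hit
T -> miss, frames {G,Y,Q,T}
Q -> hit
V -> miss, evict Y, frames {G,Q,T,V}
Q -> hit
T -> hit
Page faults: 5.

5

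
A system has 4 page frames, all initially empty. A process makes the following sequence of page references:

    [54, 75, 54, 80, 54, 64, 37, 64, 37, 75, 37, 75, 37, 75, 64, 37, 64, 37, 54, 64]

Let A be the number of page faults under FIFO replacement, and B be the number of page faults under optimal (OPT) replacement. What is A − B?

Under FIFO: F F . F . F F . . . . . . . . . . . F . → 6 faults.
Under OPT: F F . F . F F . . . . . . . . . . . . . → 5 faults.
A − B = 6 − 5 = 1.

1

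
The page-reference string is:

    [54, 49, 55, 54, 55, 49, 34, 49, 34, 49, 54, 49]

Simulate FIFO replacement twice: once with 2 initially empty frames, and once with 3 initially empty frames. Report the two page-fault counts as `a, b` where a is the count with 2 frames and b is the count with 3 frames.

2 frames: F F F F . F F . . . F F → 8 faults.
3 frames: F F F . . . F . . . F F → 6 faults.
6 < 8: adding a frame reduced faults, as is typical.

8, 6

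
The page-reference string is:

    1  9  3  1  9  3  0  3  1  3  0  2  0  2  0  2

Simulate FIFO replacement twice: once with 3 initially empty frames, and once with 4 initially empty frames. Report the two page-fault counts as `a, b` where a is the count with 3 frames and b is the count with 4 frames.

3 frames: F F F . . . F . F . . F . . . . → 6 faults.
4 frames: F F F . . . F . . . . F . . . . → 5 faults.
5 < 6: adding a frame reduced faults, as is typical.

6, 5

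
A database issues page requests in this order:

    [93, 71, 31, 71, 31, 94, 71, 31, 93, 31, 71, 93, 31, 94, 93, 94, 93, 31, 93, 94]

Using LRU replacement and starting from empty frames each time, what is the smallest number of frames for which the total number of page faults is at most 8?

3

f=1: 20 faults
f=2: 14 faults
f=3: 6 faults
f=4: 4 faults
Smallest f with faults ≤ 8 is 3.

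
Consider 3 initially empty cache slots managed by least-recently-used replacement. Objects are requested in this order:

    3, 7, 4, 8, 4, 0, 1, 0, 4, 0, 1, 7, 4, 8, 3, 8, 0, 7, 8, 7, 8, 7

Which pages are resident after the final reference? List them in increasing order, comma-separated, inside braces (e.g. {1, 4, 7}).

3: miss, frames {3}
7: miss, frames {3,7}
4: miss, frames {3,7,4}
8: miss, evict 3, frames {7,4,8}
4: hit
0: miss, evict 7, frames {8,4,0}
1: miss, evict 8, frames {4,0,1}
0: hit
4: hit
0: hit
1: hit
7: miss, evict 4, frames {0,1,7}
4: miss, evict 0, frames {1,7,4}
8: miss, evict 1, frames {7,4,8}
3: miss, evict 7, frames {4,8,3}
8: hit
0: miss, evict 4, frames {3,8,0}
7: miss, evict 3, frames {8,0,7}
8: hit
7: hit
8: hit
7: hit

{0, 7, 8}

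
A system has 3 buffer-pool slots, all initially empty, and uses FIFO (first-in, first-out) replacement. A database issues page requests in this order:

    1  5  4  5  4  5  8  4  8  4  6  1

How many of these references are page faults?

1: miss, frames [1]
5: miss, frames [1, 5]
4: miss, frames [1, 5, 4]
5: hit
4: hit
5: hit
8: miss, evict 1, frames [5, 4, 8]
4: hit
8: hit
4: hit
6: miss, evict 5, frames [4, 8, 6]
1: miss, evict 4, frames [8, 6, 1]
Page faults: 6.

6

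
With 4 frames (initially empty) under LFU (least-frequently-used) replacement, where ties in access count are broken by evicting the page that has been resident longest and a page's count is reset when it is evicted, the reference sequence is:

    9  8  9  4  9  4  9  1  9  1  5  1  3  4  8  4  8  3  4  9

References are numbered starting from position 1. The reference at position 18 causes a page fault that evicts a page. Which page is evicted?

8

pos 1: 9 -> miss, frames {9}
pos 2: 8 -> miss, frames {9,8}
pos 3: 9 -> hit
pos 4: 4 -> miss, frames {9,8,4}
pos 5: 9 -> hit
pos 6: 4 -> hit
pos 7: 9 -> hit
pos 8: 1 -> miss, frames {9,8,4,1}
pos 9: 9 -> hit
pos 10: 1 -> hit
pos 11: 5 -> miss, evict 8, frames {9,4,1,5}
pos 12: 1 -> hit
pos 13: 3 -> miss, evict 5, frames {9,4,1,3}
pos 14: 4 -> hit
pos 15: 8 -> miss, evict 3, frames {9,4,1,8}
pos 16: 4 -> hit
pos 17: 8 -> hit
pos 18: 3 -> miss, evict 8, frames {9,4,1,3}
At position 18, page 8 is evicted.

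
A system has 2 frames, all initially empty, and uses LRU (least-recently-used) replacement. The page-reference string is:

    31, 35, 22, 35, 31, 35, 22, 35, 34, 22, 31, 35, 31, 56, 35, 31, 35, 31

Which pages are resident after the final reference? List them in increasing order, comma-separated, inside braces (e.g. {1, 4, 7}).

31: miss, frames [31]
35: miss, frames [31, 35]
22: miss, evict 31, frames [35, 22]
35: hit
31: miss, evict 22, frames [35, 31]
35: hit
22: miss, evict 31, frames [35, 22]
35: hit
34: miss, evict 22, frames [35, 34]
22: miss, evict 35, frames [34, 22]
31: miss, evict 34, frames [22, 31]
35: miss, evict 22, frames [31, 35]
31: hit
56: miss, evict 35, frames [31, 56]
35: miss, evict 31, frames [56, 35]
31: miss, evict 56, frames [35, 31]
35: hit
31: hit

{31, 35}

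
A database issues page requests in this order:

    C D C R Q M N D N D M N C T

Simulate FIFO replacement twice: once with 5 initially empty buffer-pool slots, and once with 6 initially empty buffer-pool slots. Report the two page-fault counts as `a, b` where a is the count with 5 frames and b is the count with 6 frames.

5 frames: F F . F F F F . . . . . F F → 8 faults.
6 frames: F F . F F F F . . . . . . F → 7 faults.
7 < 8: adding a frame reduced faults, as is typical.

8, 7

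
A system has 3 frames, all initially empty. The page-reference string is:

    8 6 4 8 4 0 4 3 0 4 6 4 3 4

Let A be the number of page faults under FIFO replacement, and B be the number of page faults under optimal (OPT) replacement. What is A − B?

1

Under FIFO: F F F . . F . F . . F F . . → 7 faults.
Under OPT: F F F . . F . F . . F . . . → 6 faults.
A − B = 7 − 6 = 1.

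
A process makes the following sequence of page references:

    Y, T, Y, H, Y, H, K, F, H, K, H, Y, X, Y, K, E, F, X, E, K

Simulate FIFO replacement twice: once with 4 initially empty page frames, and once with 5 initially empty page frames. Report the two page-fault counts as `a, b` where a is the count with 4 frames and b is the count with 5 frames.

4 frames: F F . F . . F F . . . F F . . F . . . F → 9 faults.
5 frames: F F . F . . F F . . . . F F . F . . . . → 8 faults.
8 < 9: adding a frame reduced faults, as is typical.

9, 8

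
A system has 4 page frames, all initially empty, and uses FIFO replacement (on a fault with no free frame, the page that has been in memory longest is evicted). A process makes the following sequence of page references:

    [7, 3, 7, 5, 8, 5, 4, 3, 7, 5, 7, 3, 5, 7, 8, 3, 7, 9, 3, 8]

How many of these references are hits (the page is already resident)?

10

7 -> fault, frames (7)
3 -> fault, frames (7 3)
7 -> hit
5 -> fault, frames (7 3 5)
8 -> fault, frames (7 3 5 8)
5 -> hit
4 -> fault, evict 7, frames (3 5 8 4)
3 -> hit
7 -> fault, evict 3, frames (5 8 4 7)
5 -> hit
7 -> hit
3 -> fault, evict 5, frames (8 4 7 3)
5 -> fault, evict 8, frames (4 7 3 5)
7 -> hit
8 -> fault, evict 4, frames (7 3 5 8)
3 -> hit
7 -> hit
9 -> fault, evict 7, frames (3 5 8 9)
3 -> hit
8 -> hit
Hits: 10.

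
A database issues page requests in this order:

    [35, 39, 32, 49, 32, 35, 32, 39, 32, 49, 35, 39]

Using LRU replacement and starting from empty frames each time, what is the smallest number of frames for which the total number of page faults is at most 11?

f=1: 12 faults
f=2: 9 faults
f=3: 9 faults
f=4: 4 faults
Smallest f with faults ≤ 11 is 2.

2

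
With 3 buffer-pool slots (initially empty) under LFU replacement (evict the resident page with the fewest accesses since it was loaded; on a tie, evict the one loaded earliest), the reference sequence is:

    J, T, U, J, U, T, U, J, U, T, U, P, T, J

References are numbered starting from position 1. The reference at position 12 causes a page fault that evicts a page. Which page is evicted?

pos 1: J -> fault, frames (J)
pos 2: T -> fault, frames (J T)
pos 3: U -> fault, frames (J T U)
pos 4: J -> hit
pos 5: U -> hit
pos 6: T -> hit
pos 7: U -> hit
pos 8: J -> hit
pos 9: U -> hit
pos 10: T -> hit
pos 11: U -> hit
pos 12: P -> fault, evict J, frames (T U P)
At position 12, page J is evicted.

J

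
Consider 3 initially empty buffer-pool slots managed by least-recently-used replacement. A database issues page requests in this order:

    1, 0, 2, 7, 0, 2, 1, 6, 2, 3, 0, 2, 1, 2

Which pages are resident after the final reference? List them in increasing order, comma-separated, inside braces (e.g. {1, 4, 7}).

{0, 1, 2}

1: fault, frames (1)
0: fault, frames (1 0)
2: fault, frames (1 0 2)
7: fault, evict 1, frames (0 2 7)
0: hit
2: hit
1: fault, evict 7, frames (0 2 1)
6: fault, evict 0, frames (2 1 6)
2: hit
3: fault, evict 1, frames (6 2 3)
0: fault, evict 6, frames (2 3 0)
2: hit
1: fault, evict 3, frames (0 2 1)
2: hit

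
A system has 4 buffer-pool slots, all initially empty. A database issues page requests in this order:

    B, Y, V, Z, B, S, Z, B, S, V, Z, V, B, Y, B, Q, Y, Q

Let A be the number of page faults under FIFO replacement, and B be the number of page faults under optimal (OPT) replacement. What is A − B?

Under FIFO: F F F F . F . F . . . . . F . F . . → 8 faults.
Under OPT: F F F F . F . . . . . . . F . F . . → 7 faults.
A − B = 8 − 7 = 1.

1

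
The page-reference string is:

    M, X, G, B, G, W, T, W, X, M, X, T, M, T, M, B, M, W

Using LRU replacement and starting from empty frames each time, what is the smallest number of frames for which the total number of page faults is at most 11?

3

f=1: 18 faults
f=2: 12 faults
f=3: 11 faults
f=4: 10 faults
f=5: 8 faults
f=6: 6 faults
Smallest f with faults ≤ 11 is 3.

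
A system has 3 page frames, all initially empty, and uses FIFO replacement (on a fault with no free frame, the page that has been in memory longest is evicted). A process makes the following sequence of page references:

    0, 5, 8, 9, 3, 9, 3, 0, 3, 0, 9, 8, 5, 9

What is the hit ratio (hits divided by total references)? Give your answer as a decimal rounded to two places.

0: fault, frames [0]
5: fault, frames [0, 5]
8: fault, frames [0, 5, 8]
9: fault, evict 0, frames [5, 8, 9]
3: fault, evict 5, frames [8, 9, 3]
9: hit
3: hit
0: fault, evict 8, frames [9, 3, 0]
3: hit
0: hit
9: hit
8: fault, evict 9, frames [3, 0, 8]
5: fault, evict 3, frames [0, 8, 5]
9: fault, evict 0, frames [8, 5, 9]
Hits: 5 of 14 references → 5/14 = 0.3571.

0.36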